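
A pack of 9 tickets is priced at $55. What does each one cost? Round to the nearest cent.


Total cost: $55
Number of items: 9
Unit price: $55 / 9 = $6.1111... ≈ $6.11

$6.11


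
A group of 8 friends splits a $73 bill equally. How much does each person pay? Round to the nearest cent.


Total bill: $73
Number of people: 8
Each pays: $73 / 8 = $9.125 ≈ $9.13

$9.13


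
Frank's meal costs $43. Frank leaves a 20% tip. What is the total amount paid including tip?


Calculate the tip:
20% of $43 = $8.60
Add tip to meal cost:
$43 + $8.60 = $51.60

$51.60


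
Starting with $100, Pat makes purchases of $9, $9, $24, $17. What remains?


Add up expenses:
$9 + $9 + $24 + $17 = $59
Subtract from budget:
$100 - $59 = $41

$41


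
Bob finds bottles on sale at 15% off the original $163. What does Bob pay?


Calculate the discount amount:
15% of $163 = $24.45
Subtract from original:
$163 - $24.45 = $138.55

$138.55


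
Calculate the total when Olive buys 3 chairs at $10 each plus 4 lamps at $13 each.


Cost of chairs:
3 x $10 = $30
Cost of lamps:
4 x $13 = $52
Add both:
$30 + $52 = $82

$82


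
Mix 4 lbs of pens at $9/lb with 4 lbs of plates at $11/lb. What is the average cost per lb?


Cost of pens:
4 x $9 = $36
Cost of plates:
4 x $11 = $44
Total cost: $36 + $44 = $80
Total weight: 8 lbs
Average: $80 / 8 = $10/lb

$10/lb


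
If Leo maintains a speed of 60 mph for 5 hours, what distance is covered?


Use the formula: distance = speed x time
Speed = 60 mph, Time = 5 hours
60 x 5 = 300 miles

300 miles


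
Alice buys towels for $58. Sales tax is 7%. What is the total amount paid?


Calculate the tax:
7% of $58 = $4.06
Add tax to price:
$58 + $4.06 = $62.06

$62.06


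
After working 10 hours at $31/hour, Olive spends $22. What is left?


Calculate earnings:
10 x $31 = $310
Subtract spending:
$310 - $22 = $288

$288


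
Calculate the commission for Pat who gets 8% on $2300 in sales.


Convert rate to decimal:
8% = 0.08
Multiply by sales:
$2300 x 0.08 = $184

$184


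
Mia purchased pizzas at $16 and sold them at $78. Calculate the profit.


Selling price = $78
Cost price = $16
Profit = selling price - cost price:
Profit = $78 - $16 = $62

$62


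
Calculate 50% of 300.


Convert percentage to decimal:
50% = 0.5
Multiply:
300 x 0.5 = 150

150


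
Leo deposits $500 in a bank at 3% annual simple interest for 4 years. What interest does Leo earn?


Use the formula I = P x R x T / 100
P x R x T = 500 x 3 x 4 = 6000
I = 6000 / 100 = $60

$60


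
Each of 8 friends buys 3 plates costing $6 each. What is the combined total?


Cost per person:
3 x $6 = $18
Group total:
8 x $18 = $144

$144


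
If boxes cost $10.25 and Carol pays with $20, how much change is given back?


Start with the amount paid:
$20
Subtract the price:
$20 - $10.25 = $9.75

$9.75


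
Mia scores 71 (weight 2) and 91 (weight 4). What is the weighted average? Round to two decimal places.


Weighted sum:
2 x 71 + 4 x 91 = 506
Total weight:
2 + 4 = 6
Weighted average:
506 / 6 = 84.3333... ≈ 84.33

84.33


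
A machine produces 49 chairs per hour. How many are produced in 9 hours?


Production rate: 49 chairs per hour
Time: 9 hours
Total: 49 x 9 = 441 chairs

441 chairs


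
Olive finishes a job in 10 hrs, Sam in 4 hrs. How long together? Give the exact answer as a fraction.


Olive's rate: 1/10 of the job per hour
Sam's rate: 1/4 of the job per hour
Combined rate: 1/10 + 1/4 = 7/20 per hour
Time = 1 / (7/20) = 20/7 hours (≈ 2.86 hours)

20/7 hours


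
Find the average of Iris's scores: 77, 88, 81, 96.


Add the scores:
77 + 88 + 81 + 96 = 342
Divide by the number of tests:
342 / 4 = 85.5

85.5


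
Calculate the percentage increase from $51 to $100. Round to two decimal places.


Find the absolute change:
|100 - 51| = 49
Divide by original and multiply by 100:
49 / 51 x 100 = 96.0784...% ≈ 96.08%

96.08%


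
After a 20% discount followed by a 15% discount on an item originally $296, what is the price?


First discount:
20% of $296 = $59.20
Price after first discount:
$296 - $59.20 = $236.80
Second discount:
15% of $236.80 = $35.52
Final price:
$236.80 - $35.52 = $201.28

$201.28


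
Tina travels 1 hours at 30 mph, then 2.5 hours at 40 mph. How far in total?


Leg 1 distance:
30 x 1 = 30 miles
Leg 2 distance:
40 x 2.5 = 100 miles
Total distance:
30 + 100 = 130 miles

130 miles


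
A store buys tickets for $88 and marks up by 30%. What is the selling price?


Calculate the markup amount:
30% of $88 = $26.40
Add to cost:
$88 + $26.40 = $114.40

$114.40


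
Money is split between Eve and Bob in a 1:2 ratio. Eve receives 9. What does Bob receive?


Find the multiplier:
9 / 1 = 9
Apply to Bob's share:
2 x 9 = 18

18


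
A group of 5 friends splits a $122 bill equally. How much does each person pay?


Total bill: $122
Number of people: 5
Each pays: $122 / 5 = $24.40

$24.40


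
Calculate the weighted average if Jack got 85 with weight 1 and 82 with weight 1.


Weighted sum:
1 x 85 + 1 x 82 = 167
Total weight:
1 + 1 = 2
Weighted average:
167 / 2 = 83.5

83.5


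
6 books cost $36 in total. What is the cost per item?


Total cost: $36
Number of items: 6
Unit price: $36 / 6 = $6

$6


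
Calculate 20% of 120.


Convert percentage to decimal:
20% = 0.2
Multiply:
120 x 0.2 = 24

24


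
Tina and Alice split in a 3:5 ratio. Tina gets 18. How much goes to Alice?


Find the multiplier:
18 / 3 = 6
Apply to Alice's share:
5 x 6 = 30

30


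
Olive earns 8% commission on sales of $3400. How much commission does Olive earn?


Convert rate to decimal:
8% = 0.08
Multiply by sales:
$3400 x 0.08 = $272

$272


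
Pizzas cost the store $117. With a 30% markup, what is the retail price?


Calculate the markup amount:
30% of $117 = $35.10
Add to cost:
$117 + $35.10 = $152.10

$152.10


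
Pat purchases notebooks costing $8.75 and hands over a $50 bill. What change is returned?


Start with the amount paid:
$50
Subtract the price:
$50 - $8.75 = $41.25

$41.25


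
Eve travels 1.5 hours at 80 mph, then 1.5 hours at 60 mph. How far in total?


Leg 1 distance:
80 x 1.5 = 120 miles
Leg 2 distance:
60 x 1.5 = 90 miles
Total distance:
120 + 90 = 210 miles

210 miles


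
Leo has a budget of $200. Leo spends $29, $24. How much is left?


Add up expenses:
$29 + $24 = $53
Subtract from budget:
$200 - $53 = $147

$147


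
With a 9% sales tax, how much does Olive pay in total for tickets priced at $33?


Calculate the tax:
9% of $33 = $2.97
Add tax to price:
$33 + $2.97 = $35.97

$35.97


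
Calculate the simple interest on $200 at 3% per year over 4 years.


Use the formula I = P x R x T / 100
P x R x T = 200 x 3 x 4 = 2400
I = 2400 / 100 = $24

$24


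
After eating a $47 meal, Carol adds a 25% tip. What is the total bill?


Calculate the tip:
25% of $47 = $11.75
Add tip to meal cost:
$47 + $11.75 = $58.75

$58.75


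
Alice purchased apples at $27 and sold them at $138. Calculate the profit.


Selling price = $138
Cost price = $27
Profit = selling price - cost price:
Profit = $138 - $27 = $111

$111


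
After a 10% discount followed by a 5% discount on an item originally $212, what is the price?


First discount:
10% of $212 = $21.20
Price after first discount:
$212 - $21.20 = $190.80
Second discount:
5% of $190.80 = $9.54
Final price:
$190.80 - $9.54 = $181.26

$181.26


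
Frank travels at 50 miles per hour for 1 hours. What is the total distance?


Use the formula: distance = speed x time
Speed = 50 mph, Time = 1 hours
50 x 1 = 50 miles

50 miles


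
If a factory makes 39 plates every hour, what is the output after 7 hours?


Production rate: 39 plates per hour
Time: 7 hours
Total: 39 x 7 = 273 plates

273 plates


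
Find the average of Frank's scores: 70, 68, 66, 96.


Add the scores:
70 + 68 + 66 + 96 = 300
Divide by the number of tests:
300 / 4 = 75

75


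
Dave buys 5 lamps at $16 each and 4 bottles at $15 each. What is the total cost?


Cost of lamps:
5 x $16 = $80
Cost of bottles:
4 x $15 = $60
Add both:
$80 + $60 = $140

$140


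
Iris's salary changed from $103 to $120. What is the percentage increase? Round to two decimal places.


Find the absolute change:
|120 - 103| = 17
Divide by original and multiply by 100:
17 / 103 x 100 = 16.5048...% ≈ 16.5%

16.5%


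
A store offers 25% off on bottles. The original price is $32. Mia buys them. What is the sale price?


Calculate the discount amount:
25% of $32 = $8
Subtract from original:
$32 - $8 = $24

$24


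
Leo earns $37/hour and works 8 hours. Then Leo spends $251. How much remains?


Calculate earnings:
8 x $37 = $296
Subtract spending:
$296 - $251 = $45

$45


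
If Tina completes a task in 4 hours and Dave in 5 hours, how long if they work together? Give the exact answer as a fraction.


Tina's rate: 1/4 of the job per hour
Dave's rate: 1/5 of the job per hour
Combined rate: 1/4 + 1/5 = 9/20 per hour
Time = 1 / (9/20) = 20/9 hours (≈ 2.22 hours)

20/9 hours


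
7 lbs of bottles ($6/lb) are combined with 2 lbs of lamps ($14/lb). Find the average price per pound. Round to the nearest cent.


Cost of bottles:
7 x $6 = $42
Cost of lamps:
2 x $14 = $28
Total cost: $42 + $28 = $70
Total weight: 9 lbs
Average: $70 / 9 = $7.7777... ≈ $7.78/lb

$7.78/lb


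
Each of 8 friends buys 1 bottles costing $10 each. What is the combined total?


Cost per person:
1 x $10 = $10
Group total:
8 x $10 = $80

$80


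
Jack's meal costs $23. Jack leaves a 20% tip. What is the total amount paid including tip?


Calculate the tip:
20% of $23 = $4.60
Add tip to meal cost:
$23 + $4.60 = $27.60

$27.60


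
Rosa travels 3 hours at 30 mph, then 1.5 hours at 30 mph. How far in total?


Leg 1 distance:
30 x 3 = 90 miles
Leg 2 distance:
30 x 1.5 = 45 miles
Total distance:
90 + 45 = 135 miles

135 miles


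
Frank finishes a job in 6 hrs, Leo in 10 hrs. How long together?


Frank's rate: 1/6 of the job per hour
Leo's rate: 1/10 of the job per hour
Combined rate: 1/6 + 1/10 = 4/15 per hour
Time = 1 / (4/15) = 15/4 = 3.75 hours

3.75 hours


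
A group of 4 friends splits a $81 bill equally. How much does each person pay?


Total bill: $81
Number of people: 4
Each pays: $81 / 4 = $20.25

$20.25


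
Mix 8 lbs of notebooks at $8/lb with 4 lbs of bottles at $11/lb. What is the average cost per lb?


Cost of notebooks:
8 x $8 = $64
Cost of bottles:
4 x $11 = $44
Total cost: $64 + $44 = $108
Total weight: 12 lbs
Average: $108 / 12 = $9/lb

$9/lb


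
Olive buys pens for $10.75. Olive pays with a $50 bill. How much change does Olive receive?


Start with the amount paid:
$50
Subtract the price:
$50 - $10.75 = $39.25

$39.25


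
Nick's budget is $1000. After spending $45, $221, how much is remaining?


Add up expenses:
$45 + $221 = $266
Subtract from budget:
$1000 - $266 = $734

$734


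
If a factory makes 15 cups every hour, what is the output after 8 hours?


Production rate: 15 cups per hour
Time: 8 hours
Total: 15 x 8 = 120 cups

120 cups


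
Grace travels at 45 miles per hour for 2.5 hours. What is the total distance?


Use the formula: distance = speed x time
Speed = 45 mph, Time = 2.5 hours
45 x 2.5 = 112.5 miles

112.5 miles


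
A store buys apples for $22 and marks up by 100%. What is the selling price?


Calculate the markup amount:
100% of $22 = $22
Add to cost:
$22 + $22 = $44

$44


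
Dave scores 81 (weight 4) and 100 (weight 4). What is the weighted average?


Weighted sum:
4 x 81 + 4 x 100 = 724
Total weight:
4 + 4 = 8
Weighted average:
724 / 8 = 90.5

90.5


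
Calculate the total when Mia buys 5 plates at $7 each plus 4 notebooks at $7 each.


Cost of plates:
5 x $7 = $35
Cost of notebooks:
4 x $7 = $28
Add both:
$35 + $28 = $63

$63


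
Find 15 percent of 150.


Convert percentage to decimal:
15% = 0.15
Multiply:
150 x 0.15 = 22.5

22.5


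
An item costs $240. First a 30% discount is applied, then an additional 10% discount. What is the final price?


First discount:
30% of $240 = $72
Price after first discount:
$240 - $72 = $168
Second discount:
10% of $168 = $16.80
Final price:
$168 - $16.80 = $151.20

$151.20


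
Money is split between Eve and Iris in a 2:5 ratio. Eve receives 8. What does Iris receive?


Find the multiplier:
8 / 2 = 4
Apply to Iris's share:
5 x 4 = 20

20


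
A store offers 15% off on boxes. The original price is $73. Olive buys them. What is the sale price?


Calculate the discount amount:
15% of $73 = $10.95
Subtract from original:
$73 - $10.95 = $62.05

$62.05


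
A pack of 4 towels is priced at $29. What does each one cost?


Total cost: $29
Number of items: 4
Unit price: $29 / 4 = $7.25

$7.25


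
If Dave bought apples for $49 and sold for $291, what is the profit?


Selling price = $291
Cost price = $49
Profit = selling price - cost price:
Profit = $291 - $49 = $242

$242


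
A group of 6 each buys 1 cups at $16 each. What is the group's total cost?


Cost per person:
1 x $16 = $16
Group total:
6 x $16 = $96

$96


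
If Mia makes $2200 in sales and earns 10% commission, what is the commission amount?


Convert rate to decimal:
10% = 0.1
Multiply by sales:
$2200 x 0.1 = $220

$220


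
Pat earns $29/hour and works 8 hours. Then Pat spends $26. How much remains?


Calculate earnings:
8 x $29 = $232
Subtract spending:
$232 - $26 = $206

$206


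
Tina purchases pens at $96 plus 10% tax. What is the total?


Calculate the tax:
10% of $96 = $9.60
Add tax to price:
$96 + $9.60 = $105.60

$105.60


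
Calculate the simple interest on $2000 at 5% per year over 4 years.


Use the formula I = P x R x T / 100
P x R x T = 2000 x 5 x 4 = 40000
I = 40000 / 100 = $400

$400


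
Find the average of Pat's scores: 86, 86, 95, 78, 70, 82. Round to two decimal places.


Add the scores:
86 + 86 + 95 + 78 + 70 + 82 = 497
Divide by the number of tests:
497 / 6 = 82.8333... ≈ 82.83

82.83


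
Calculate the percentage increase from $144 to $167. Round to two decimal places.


Find the absolute change:
|167 - 144| = 23
Divide by original and multiply by 100:
23 / 144 x 100 = 15.9722...% ≈ 15.97%

15.97%


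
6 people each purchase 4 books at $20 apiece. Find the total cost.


Cost per person:
4 x $20 = $80
Group total:
6 x $80 = $480

$480


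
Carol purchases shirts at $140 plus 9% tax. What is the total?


Calculate the tax:
9% of $140 = $12.60
Add tax to price:
$140 + $12.60 = $152.60

$152.60


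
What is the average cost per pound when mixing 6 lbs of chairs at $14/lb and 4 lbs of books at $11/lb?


Cost of chairs:
6 x $14 = $84
Cost of books:
4 x $11 = $44
Total cost: $84 + $44 = $128
Total weight: 10 lbs
Average: $128 / 10 = $12.80/lb

$12.80/lb


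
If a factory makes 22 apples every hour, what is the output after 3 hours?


Production rate: 22 apples per hour
Time: 3 hours
Total: 22 x 3 = 66 apples

66 apples


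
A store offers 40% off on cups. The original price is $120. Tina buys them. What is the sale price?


Calculate the discount amount:
40% of $120 = $48
Subtract from original:
$120 - $48 = $72

$72


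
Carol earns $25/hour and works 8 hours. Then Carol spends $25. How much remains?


Calculate earnings:
8 x $25 = $200
Subtract spending:
$200 - $25 = $175

$175


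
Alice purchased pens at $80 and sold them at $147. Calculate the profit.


Selling price = $147
Cost price = $80
Profit = selling price - cost price:
Profit = $147 - $80 = $67

$67


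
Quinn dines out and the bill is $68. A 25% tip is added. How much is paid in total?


Calculate the tip:
25% of $68 = $17
Add tip to meal cost:
$68 + $17 = $85

$85


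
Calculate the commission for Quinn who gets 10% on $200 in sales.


Convert rate to decimal:
10% = 0.1
Multiply by sales:
$200 x 0.1 = $20

$20


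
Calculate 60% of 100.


Convert percentage to decimal:
60% = 0.6
Multiply:
100 x 0.6 = 60

60


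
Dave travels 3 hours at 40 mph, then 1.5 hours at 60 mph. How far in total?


Leg 1 distance:
40 x 3 = 120 miles
Leg 2 distance:
60 x 1.5 = 90 miles
Total distance:
120 + 90 = 210 miles

210 miles


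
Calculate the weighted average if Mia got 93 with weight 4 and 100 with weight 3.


Weighted sum:
4 x 93 + 3 x 100 = 672
Total weight:
4 + 3 = 7
Weighted average:
672 / 7 = 96

96


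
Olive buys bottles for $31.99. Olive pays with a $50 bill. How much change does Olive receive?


Start with the amount paid:
$50
Subtract the price:
$50 - $31.99 = $18.01

$18.01


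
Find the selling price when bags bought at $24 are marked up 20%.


Calculate the markup amount:
20% of $24 = $4.80
Add to cost:
$24 + $4.80 = $28.80

$28.80


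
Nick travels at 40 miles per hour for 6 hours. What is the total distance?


Use the formula: distance = speed x time
Speed = 40 mph, Time = 6 hours
40 x 6 = 240 miles

240 miles


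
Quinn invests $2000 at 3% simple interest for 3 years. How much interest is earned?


Use the formula I = P x R x T / 100
P x R x T = 2000 x 3 x 3 = 18000
I = 18000 / 100 = $180

$180


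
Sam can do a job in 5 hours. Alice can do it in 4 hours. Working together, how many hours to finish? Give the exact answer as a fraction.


Sam's rate: 1/5 of the job per hour
Alice's rate: 1/4 of the job per hour
Combined rate: 1/5 + 1/4 = 9/20 per hour
Time = 1 / (9/20) = 20/9 hours (≈ 2.22 hours)

20/9 hours


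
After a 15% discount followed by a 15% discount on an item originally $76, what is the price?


First discount:
15% of $76 = $11.40
Price after first discount:
$76 - $11.40 = $64.60
Second discount:
15% of $64.60 = $9.69
Final price:
$64.60 - $9.69 = $54.91

$54.91


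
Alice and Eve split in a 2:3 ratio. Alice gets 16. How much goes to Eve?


Find the multiplier:
16 / 2 = 8
Apply to Eve's share:
3 x 8 = 24

24


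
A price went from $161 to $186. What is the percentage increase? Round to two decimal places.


Find the absolute change:
|186 - 161| = 25
Divide by original and multiply by 100:
25 / 161 x 100 = 15.5279...% ≈ 15.53%

15.53%


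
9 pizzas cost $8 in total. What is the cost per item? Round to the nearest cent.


Total cost: $8
Number of items: 9
Unit price: $8 / 9 = $0.8888... ≈ $0.89

$0.89


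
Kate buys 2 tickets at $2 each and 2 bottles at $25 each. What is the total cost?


Cost of tickets:
2 x $2 = $4
Cost of bottles:
2 x $25 = $50
Add both:
$4 + $50 = $54

$54


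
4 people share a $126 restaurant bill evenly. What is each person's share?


Total bill: $126
Number of people: 4
Each pays: $126 / 4 = $31.50

$31.50


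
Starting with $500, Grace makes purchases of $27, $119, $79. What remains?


Add up expenses:
$27 + $119 + $79 = $225
Subtract from budget:
$500 - $225 = $275

$275


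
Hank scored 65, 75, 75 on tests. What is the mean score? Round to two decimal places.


Add the scores:
65 + 75 + 75 = 215
Divide by the number of tests:
215 / 3 = 71.6666... ≈ 71.67

71.67


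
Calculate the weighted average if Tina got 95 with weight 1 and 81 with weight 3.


Weighted sum:
1 x 95 + 3 x 81 = 338
Total weight:
1 + 3 = 4
Weighted average:
338 / 4 = 84.5

84.5


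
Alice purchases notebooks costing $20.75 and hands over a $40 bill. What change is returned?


Start with the amount paid:
$40
Subtract the price:
$40 - $20.75 = $19.25

$19.25


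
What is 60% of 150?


Convert percentage to decimal:
60% = 0.6
Multiply:
150 x 0.6 = 90

90


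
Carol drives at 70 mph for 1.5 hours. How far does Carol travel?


Use the formula: distance = speed x time
Speed = 70 mph, Time = 1.5 hours
70 x 1.5 = 105 miles

105 miles


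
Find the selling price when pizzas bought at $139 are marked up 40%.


Calculate the markup amount:
40% of $139 = $55.60
Add to cost:
$139 + $55.60 = $194.60

$194.60


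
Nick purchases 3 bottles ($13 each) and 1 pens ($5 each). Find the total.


Cost of bottles:
3 x $13 = $39
Cost of pens:
1 x $5 = $5
Add both:
$39 + $5 = $44

$44


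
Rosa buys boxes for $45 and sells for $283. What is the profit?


Selling price = $283
Cost price = $45
Profit = selling price - cost price:
Profit = $283 - $45 = $238

$238


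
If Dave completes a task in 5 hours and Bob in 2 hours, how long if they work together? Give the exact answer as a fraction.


Dave's rate: 1/5 of the job per hour
Bob's rate: 1/2 of the job per hour
Combined rate: 1/5 + 1/2 = 7/10 per hour
Time = 1 / (7/10) = 10/7 hours (≈ 1.43 hours)

10/7 hours


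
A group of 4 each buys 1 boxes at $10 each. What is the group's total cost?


Cost per person:
1 x $10 = $10
Group total:
4 x $10 = $40

$40


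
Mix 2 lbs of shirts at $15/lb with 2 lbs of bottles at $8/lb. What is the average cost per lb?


Cost of shirts:
2 x $15 = $30
Cost of bottles:
2 x $8 = $16
Total cost: $30 + $16 = $46
Total weight: 4 lbs
Average: $46 / 4 = $11.50/lb

$11.50/lb


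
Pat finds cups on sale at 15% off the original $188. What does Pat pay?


Calculate the discount amount:
15% of $188 = $28.20
Subtract from original:
$188 - $28.20 = $159.80

$159.80


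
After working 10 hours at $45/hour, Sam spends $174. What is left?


Calculate earnings:
10 x $45 = $450
Subtract spending:
$450 - $174 = $276

$276


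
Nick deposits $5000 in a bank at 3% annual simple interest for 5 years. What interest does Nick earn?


Use the formula I = P x R x T / 100
P x R x T = 5000 x 3 x 5 = 75000
I = 75000 / 100 = $750

$750


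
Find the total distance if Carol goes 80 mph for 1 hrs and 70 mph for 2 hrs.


Leg 1 distance:
80 x 1 = 80 miles
Leg 2 distance:
70 x 2 = 140 miles
Total distance:
80 + 140 = 220 miles

220 miles


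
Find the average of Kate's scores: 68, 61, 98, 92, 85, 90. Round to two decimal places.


Add the scores:
68 + 61 + 98 + 92 + 85 + 90 = 494
Divide by the number of tests:
494 / 6 = 82.3333... ≈ 82.33

82.33


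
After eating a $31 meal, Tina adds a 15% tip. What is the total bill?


Calculate the tip:
15% of $31 = $4.65
Add tip to meal cost:
$31 + $4.65 = $35.65

$35.65


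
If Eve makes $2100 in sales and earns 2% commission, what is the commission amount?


Convert rate to decimal:
2% = 0.02
Multiply by sales:
$2100 x 0.02 = $42

$42


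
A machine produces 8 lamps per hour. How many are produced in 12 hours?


Production rate: 8 lamps per hour
Time: 12 hours
Total: 8 x 12 = 96 lamps

96 lamps


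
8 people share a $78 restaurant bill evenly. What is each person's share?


Total bill: $78
Number of people: 8
Each pays: $78 / 8 = $9.75

$9.75


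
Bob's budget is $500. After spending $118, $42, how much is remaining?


Add up expenses:
$118 + $42 = $160
Subtract from budget:
$500 - $160 = $340

$340


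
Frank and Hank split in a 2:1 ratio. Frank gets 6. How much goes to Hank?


Find the multiplier:
6 / 2 = 3
Apply to Hank's share:
1 x 3 = 3

3


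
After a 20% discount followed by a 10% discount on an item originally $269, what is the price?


First discount:
20% of $269 = $53.80
Price after first discount:
$269 - $53.80 = $215.20
Second discount:
10% of $215.20 = $21.52
Final price:
$215.20 - $21.52 = $193.68

$193.68


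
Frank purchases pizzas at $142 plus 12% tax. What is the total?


Calculate the tax:
12% of $142 = $17.04
Add tax to price:
$142 + $17.04 = $159.04

$159.04


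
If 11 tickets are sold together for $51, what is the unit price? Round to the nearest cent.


Total cost: $51
Number of items: 11
Unit price: $51 / 11 = $4.6363... ≈ $4.64

$4.64


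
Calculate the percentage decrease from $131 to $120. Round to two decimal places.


Find the absolute change:
|120 - 131| = 11
Divide by original and multiply by 100:
11 / 131 x 100 = 8.3969...% ≈ 8.4%

8.4%


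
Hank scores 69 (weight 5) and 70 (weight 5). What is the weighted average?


Weighted sum:
5 x 69 + 5 x 70 = 695
Total weight:
5 + 5 = 10
Weighted average:
695 / 10 = 69.5

69.5


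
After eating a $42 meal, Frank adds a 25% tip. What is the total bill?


Calculate the tip:
25% of $42 = $10.50
Add tip to meal cost:
$42 + $10.50 = $52.50

$52.50


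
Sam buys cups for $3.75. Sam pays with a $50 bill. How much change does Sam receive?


Start with the amount paid:
$50
Subtract the price:
$50 - $3.75 = $46.25

$46.25


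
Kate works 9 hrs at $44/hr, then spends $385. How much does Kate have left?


Calculate earnings:
9 x $44 = $396
Subtract spending:
$396 - $385 = $11

$11


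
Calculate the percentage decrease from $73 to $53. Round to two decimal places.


Find the absolute change:
|53 - 73| = 20
Divide by original and multiply by 100:
20 / 73 x 100 = 27.3972...% ≈ 27.4%

27.4%


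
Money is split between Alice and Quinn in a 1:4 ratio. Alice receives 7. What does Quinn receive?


Find the multiplier:
7 / 1 = 7
Apply to Quinn's share:
4 x 7 = 28

28


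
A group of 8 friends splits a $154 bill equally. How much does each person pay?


Total bill: $154
Number of people: 8
Each pays: $154 / 8 = $19.25

$19.25


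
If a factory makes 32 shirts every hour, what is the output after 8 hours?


Production rate: 32 shirts per hour
Time: 8 hours
Total: 32 x 8 = 256 shirts

256 shirts


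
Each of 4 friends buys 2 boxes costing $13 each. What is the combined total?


Cost per person:
2 x $13 = $26
Group total:
4 x $26 = $104

$104


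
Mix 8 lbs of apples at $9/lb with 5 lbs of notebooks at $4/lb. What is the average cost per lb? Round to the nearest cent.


Cost of apples:
8 x $9 = $72
Cost of notebooks:
5 x $4 = $20
Total cost: $72 + $20 = $92
Total weight: 13 lbs
Average: $92 / 13 = $7.0769... ≈ $7.08/lb

$7.08/lb


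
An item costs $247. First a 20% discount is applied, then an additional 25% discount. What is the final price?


First discount:
20% of $247 = $49.40
Price after first discount:
$247 - $49.40 = $197.60
Second discount:
25% of $197.60 = $49.40
Final price:
$197.60 - $49.40 = $148.20

$148.20


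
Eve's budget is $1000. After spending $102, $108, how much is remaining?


Add up expenses:
$102 + $108 = $210
Subtract from budget:
$1000 - $210 = $790

$790


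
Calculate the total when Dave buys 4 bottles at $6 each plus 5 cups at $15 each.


Cost of bottles:
4 x $6 = $24
Cost of cups:
5 x $15 = $75
Add both:
$24 + $75 = $99

$99


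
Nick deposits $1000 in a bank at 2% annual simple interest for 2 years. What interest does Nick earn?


Use the formula I = P x R x T / 100
P x R x T = 1000 x 2 x 2 = 4000
I = 4000 / 100 = $40

$40


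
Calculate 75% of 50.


Convert percentage to decimal:
75% = 0.75
Multiply:
50 x 0.75 = 37.5

37.5


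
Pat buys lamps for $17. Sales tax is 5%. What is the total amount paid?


Calculate the tax:
5% of $17 = $0.85
Add tax to price:
$17 + $0.85 = $17.85

$17.85


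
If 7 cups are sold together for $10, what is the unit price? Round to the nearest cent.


Total cost: $10
Number of items: 7
Unit price: $10 / 7 = $1.4285... ≈ $1.43

$1.43


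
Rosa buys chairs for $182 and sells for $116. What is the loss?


Selling price = $116
Cost price = $182
Loss = cost price - selling price:
Loss = $182 - $116 = $66

$66


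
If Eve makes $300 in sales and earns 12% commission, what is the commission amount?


Convert rate to decimal:
12% = 0.12
Multiply by sales:
$300 x 0.12 = $36

$36


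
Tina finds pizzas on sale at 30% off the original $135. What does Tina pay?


Calculate the discount amount:
30% of $135 = $40.50
Subtract from original:
$135 - $40.50 = $94.50

$94.50


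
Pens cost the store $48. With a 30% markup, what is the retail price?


Calculate the markup amount:
30% of $48 = $14.40
Add to cost:
$48 + $14.40 = $62.40

$62.40


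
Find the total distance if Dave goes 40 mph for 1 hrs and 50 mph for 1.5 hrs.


Leg 1 distance:
40 x 1 = 40 miles
Leg 2 distance:
50 x 1.5 = 75 miles
Total distance:
40 + 75 = 115 miles

115 miles


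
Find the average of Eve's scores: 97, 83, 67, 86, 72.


Add the scores:
97 + 83 + 67 + 86 + 72 = 405
Divide by the number of tests:
405 / 5 = 81

81


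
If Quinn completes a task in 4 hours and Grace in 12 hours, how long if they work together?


Quinn's rate: 1/4 of the job per hour
Grace's rate: 1/12 of the job per hour
Combined rate: 1/4 + 1/12 = 1/3 per hour
Time = 1 / (1/3) = 3 hours

3 hours


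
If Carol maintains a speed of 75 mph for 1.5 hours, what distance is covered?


Use the formula: distance = speed x time
Speed = 75 mph, Time = 1.5 hours
75 x 1.5 = 112.5 miles

112.5 miles


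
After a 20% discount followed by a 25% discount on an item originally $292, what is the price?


First discount:
20% of $292 = $58.40
Price after first discount:
$292 - $58.40 = $233.60
Second discount:
25% of $233.60 = $58.40
Final price:
$233.60 - $58.40 = $175.20

$175.20


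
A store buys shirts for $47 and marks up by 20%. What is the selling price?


Calculate the markup amount:
20% of $47 = $9.40
Add to cost:
$47 + $9.40 = $56.40

$56.40


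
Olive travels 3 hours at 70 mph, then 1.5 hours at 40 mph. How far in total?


Leg 1 distance:
70 x 3 = 210 miles
Leg 2 distance:
40 x 1.5 = 60 miles
Total distance:
210 + 60 = 270 miles

270 miles


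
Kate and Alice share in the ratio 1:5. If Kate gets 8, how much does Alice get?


Find the multiplier:
8 / 1 = 8
Apply to Alice's share:
5 x 8 = 40

40


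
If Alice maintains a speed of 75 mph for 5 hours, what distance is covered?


Use the formula: distance = speed x time
Speed = 75 mph, Time = 5 hours
75 x 5 = 375 miles

375 miles


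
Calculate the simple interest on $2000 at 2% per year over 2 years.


Use the formula I = P x R x T / 100
P x R x T = 2000 x 2 x 2 = 8000
I = 8000 / 100 = $80

$80


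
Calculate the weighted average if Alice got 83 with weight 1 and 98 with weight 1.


Weighted sum:
1 x 83 + 1 x 98 = 181
Total weight:
1 + 1 = 2
Weighted average:
181 / 2 = 90.5

90.5


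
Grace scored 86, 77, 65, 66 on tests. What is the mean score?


Add the scores:
86 + 77 + 65 + 66 = 294
Divide by the number of tests:
294 / 4 = 73.5

73.5


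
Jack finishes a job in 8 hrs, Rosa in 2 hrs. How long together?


Jack's rate: 1/8 of the job per hour
Rosa's rate: 1/2 of the job per hour
Combined rate: 1/8 + 1/2 = 5/8 per hour
Time = 1 / (5/8) = 8/5 = 1.6 hours

1.6 hours


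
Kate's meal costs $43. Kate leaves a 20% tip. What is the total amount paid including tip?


Calculate the tip:
20% of $43 = $8.60
Add tip to meal cost:
$43 + $8.60 = $51.60

$51.60


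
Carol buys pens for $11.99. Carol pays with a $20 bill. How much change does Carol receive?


Start with the amount paid:
$20
Subtract the price:
$20 - $11.99 = $8.01

$8.01


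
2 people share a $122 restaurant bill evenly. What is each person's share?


Total bill: $122
Number of people: 2
Each pays: $122 / 2 = $61

$61


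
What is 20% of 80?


Convert percentage to decimal:
20% = 0.2
Multiply:
80 x 0.2 = 16

16


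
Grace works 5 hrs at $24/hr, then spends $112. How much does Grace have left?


Calculate earnings:
5 x $24 = $120
Subtract spending:
$120 - $112 = $8

$8


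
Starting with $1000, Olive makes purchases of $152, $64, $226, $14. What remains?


Add up expenses:
$152 + $64 + $226 + $14 = $456
Subtract from budget:
$1000 - $456 = $544

$544


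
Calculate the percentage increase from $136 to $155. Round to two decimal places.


Find the absolute change:
|155 - 136| = 19
Divide by original and multiply by 100:
19 / 136 x 100 = 13.9705...% ≈ 13.97%

13.97%


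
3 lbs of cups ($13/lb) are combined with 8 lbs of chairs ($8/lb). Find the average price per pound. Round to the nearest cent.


Cost of cups:
3 x $13 = $39
Cost of chairs:
8 x $8 = $64
Total cost: $39 + $64 = $103
Total weight: 11 lbs
Average: $103 / 11 = $9.3636... ≈ $9.36/lb

$9.36/lb


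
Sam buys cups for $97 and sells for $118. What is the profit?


Selling price = $118
Cost price = $97
Profit = selling price - cost price:
Profit = $118 - $97 = $21

$21


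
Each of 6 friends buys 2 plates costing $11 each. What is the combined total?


Cost per person:
2 x $11 = $22
Group total:
6 x $22 = $132

$132


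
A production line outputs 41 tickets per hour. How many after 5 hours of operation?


Production rate: 41 tickets per hour
Time: 5 hours
Total: 41 x 5 = 205 tickets

205 tickets


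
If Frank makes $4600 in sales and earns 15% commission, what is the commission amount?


Convert rate to decimal:
15% = 0.15
Multiply by sales:
$4600 x 0.15 = $690

$690


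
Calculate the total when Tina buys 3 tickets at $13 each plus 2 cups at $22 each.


Cost of tickets:
3 x $13 = $39
Cost of cups:
2 x $22 = $44
Add both:
$39 + $44 = $83

$83


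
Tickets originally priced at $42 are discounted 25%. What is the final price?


Calculate the discount amount:
25% of $42 = $10.50
Subtract from original:
$42 - $10.50 = $31.50

$31.50


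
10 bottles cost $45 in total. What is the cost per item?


Total cost: $45
Number of items: 10
Unit price: $45 / 10 = $4.50

$4.50


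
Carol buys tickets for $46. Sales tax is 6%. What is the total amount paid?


Calculate the tax:
6% of $46 = $2.76
Add tax to price:
$46 + $2.76 = $48.76

$48.76


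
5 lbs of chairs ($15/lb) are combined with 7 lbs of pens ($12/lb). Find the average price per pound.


Cost of chairs:
5 x $15 = $75
Cost of pens:
7 x $12 = $84
Total cost: $75 + $84 = $159
Total weight: 12 lbs
Average: $159 / 12 = $13.25/lb

$13.25/lb


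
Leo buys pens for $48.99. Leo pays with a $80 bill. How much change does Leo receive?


Start with the amount paid:
$80
Subtract the price:
$80 - $48.99 = $31.01

$31.01


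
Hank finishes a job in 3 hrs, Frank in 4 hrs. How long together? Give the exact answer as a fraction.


Hank's rate: 1/3 of the job per hour
Frank's rate: 1/4 of the job per hour
Combined rate: 1/3 + 1/4 = 7/12 per hour
Time = 1 / (7/12) = 12/7 hours (≈ 1.71 hours)

12/7 hours


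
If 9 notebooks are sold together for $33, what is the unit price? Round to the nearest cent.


Total cost: $33
Number of items: 9
Unit price: $33 / 9 = $3.6666... ≈ $3.67

$3.67


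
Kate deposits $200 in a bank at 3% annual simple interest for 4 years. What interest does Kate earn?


Use the formula I = P x R x T / 100
P x R x T = 200 x 3 x 4 = 2400
I = 2400 / 100 = $24

$24


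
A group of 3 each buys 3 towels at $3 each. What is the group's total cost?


Cost per person:
3 x $3 = $9
Group total:
3 x $9 = $27

$27


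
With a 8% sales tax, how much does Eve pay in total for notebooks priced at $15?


Calculate the tax:
8% of $15 = $1.20
Add tax to price:
$15 + $1.20 = $16.20

$16.20


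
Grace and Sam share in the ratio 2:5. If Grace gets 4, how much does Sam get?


Find the multiplier:
4 / 2 = 2
Apply to Sam's share:
5 x 2 = 10

10


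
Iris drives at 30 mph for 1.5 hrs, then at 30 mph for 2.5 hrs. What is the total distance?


Leg 1 distance:
30 x 1.5 = 45 miles
Leg 2 distance:
30 x 2.5 = 75 miles
Total distance:
45 + 75 = 120 miles

120 miles


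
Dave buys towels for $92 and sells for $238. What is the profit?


Selling price = $238
Cost price = $92
Profit = selling price - cost price:
Profit = $238 - $92 = $146

$146


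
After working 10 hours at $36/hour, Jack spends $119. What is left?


Calculate earnings:
10 x $36 = $360
Subtract spending:
$360 - $119 = $241

$241


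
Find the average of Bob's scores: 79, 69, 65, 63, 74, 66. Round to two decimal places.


Add the scores:
79 + 69 + 65 + 63 + 74 + 66 = 416
Divide by the number of tests:
416 / 6 = 69.3333... ≈ 69.33

69.33


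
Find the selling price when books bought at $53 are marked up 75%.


Calculate the markup amount:
75% of $53 = $39.75
Add to cost:
$53 + $39.75 = $92.75

$92.75


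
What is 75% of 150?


Convert percentage to decimal:
75% = 0.75
Multiply:
150 x 0.75 = 112.5

112.5


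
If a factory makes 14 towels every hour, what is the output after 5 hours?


Production rate: 14 towels per hour
Time: 5 hours
Total: 14 x 5 = 70 towels

70 towels


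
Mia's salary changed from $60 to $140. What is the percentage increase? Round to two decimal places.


Find the absolute change:
|140 - 60| = 80
Divide by original and multiply by 100:
80 / 60 x 100 = 133.3333...% ≈ 133.33%

133.33%


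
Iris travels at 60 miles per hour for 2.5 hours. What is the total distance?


Use the formula: distance = speed x time
Speed = 60 mph, Time = 2.5 hours
60 x 2.5 = 150 miles

150 miles


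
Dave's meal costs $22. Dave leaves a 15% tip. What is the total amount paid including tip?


Calculate the tip:
15% of $22 = $3.30
Add tip to meal cost:
$22 + $3.30 = $25.30

$25.30


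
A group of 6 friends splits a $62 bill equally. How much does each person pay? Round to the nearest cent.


Total bill: $62
Number of people: 6
Each pays: $62 / 6 = $10.3333... ≈ $10.33

$10.33


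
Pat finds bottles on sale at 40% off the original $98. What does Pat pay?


Calculate the discount amount:
40% of $98 = $39.20
Subtract from original:
$98 - $39.20 = $58.80

$58.80


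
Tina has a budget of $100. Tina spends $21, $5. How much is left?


Add up expenses:
$21 + $5 = $26
Subtract from budget:
$100 - $26 = $74

$74


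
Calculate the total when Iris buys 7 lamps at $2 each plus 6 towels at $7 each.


Cost of lamps:
7 x $2 = $14
Cost of towels:
6 x $7 = $42
Add both:
$14 + $42 = $56

$56


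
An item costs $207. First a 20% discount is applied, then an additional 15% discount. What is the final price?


First discount:
20% of $207 = $41.40
Price after first discount:
$207 - $41.40 = $165.60
Second discount:
15% of $165.60 = $24.84
Final price:
$165.60 - $24.84 = $140.76

$140.76


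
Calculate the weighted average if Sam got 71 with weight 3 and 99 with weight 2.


Weighted sum:
3 x 71 + 2 x 99 = 411
Total weight:
3 + 2 = 5
Weighted average:
411 / 5 = 82.2

82.2


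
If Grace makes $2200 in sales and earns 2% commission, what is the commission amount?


Convert rate to decimal:
2% = 0.02
Multiply by sales:
$2200 x 0.02 = $44

$44


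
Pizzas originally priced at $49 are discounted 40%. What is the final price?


Calculate the discount amount:
40% of $49 = $19.60
Subtract from original:
$49 - $19.60 = $29.40

$29.40


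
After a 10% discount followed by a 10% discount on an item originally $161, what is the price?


First discount:
10% of $161 = $16.10
Price after first discount:
$161 - $16.10 = $144.90
Second discount:
10% of $144.90 = $14.49
Final price:
$144.90 - $14.49 = $130.41

$130.41


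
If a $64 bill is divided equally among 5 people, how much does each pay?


Total bill: $64
Number of people: 5
Each pays: $64 / 5 = $12.80

$12.80


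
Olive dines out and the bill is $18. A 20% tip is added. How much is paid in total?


Calculate the tip:
20% of $18 = $3.60
Add tip to meal cost:
$18 + $3.60 = $21.60

$21.60


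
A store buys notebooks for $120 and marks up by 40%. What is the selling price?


Calculate the markup amount:
40% of $120 = $48
Add to cost:
$120 + $48 = $168

$168


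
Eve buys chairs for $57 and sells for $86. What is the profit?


Selling price = $86
Cost price = $57
Profit = selling price - cost price:
Profit = $86 - $57 = $29

$29
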